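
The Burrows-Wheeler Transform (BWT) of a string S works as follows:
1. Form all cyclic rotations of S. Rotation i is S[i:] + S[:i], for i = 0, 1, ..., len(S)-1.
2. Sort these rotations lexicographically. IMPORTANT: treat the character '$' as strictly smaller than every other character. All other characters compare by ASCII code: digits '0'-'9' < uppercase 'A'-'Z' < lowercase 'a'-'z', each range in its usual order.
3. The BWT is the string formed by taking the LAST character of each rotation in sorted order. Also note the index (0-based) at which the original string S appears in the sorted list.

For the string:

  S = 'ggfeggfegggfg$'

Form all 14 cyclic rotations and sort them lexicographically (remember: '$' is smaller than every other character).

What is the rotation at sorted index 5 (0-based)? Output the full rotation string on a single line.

All 14 rotations (rotation i = S[i:]+S[:i]):
  rot[0] = ggfeggfegggfg$
  rot[1] = gfeggfegggfg$g
  rot[2] = feggfegggfg$gg
  rot[3] = eggfegggfg$ggf
  rot[4] = ggfegggfg$ggfe
  rot[5] = gfegggfg$ggfeg
  rot[6] = fegggfg$ggfegg
  rot[7] = egggfg$ggfeggf
  rot[8] = gggfg$ggfeggfe
  rot[9] = ggfg$ggfeggfeg
  rot[10] = gfg$ggfeggfegg
  rot[11] = fg$ggfeggfeggg
  rot[12] = g$ggfeggfegggf
  rot[13] = $ggfeggfegggfg
Sorted (with $ < everything):
  sorted[0] = $ggfeggfegggfg
  sorted[1] = eggfegggfg$ggf
  sorted[2] = egggfg$ggfeggf
  sorted[3] = feggfegggfg$gg
  sorted[4] = fegggfg$ggfegg
  sorted[5] = fg$ggfeggfeggg
  sorted[6] = g$ggfeggfegggf
  sorted[7] = gfeggfegggfg$g
  sorted[8] = gfegggfg$ggfeg
  sorted[9] = gfg$ggfeggfegg
  sorted[10] = ggfeggfegggfg$
  sorted[11] = ggfegggfg$ggfe
  sorted[12] = ggfg$ggfeggfeg
  sorted[13] = gggfg$ggfeggfe
sorted[5] = fg$ggfeggfeggg

Answer: fg$ggfeggfeggg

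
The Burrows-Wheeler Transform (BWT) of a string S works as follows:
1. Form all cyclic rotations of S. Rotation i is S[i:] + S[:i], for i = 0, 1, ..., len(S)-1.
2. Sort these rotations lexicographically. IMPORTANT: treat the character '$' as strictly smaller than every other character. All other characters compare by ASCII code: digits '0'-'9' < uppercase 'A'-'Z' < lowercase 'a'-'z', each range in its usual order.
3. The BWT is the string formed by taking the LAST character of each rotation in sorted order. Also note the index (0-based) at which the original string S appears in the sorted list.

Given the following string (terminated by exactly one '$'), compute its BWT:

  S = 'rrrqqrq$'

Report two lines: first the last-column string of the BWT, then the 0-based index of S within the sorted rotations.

Answer: qrrqqrr$
7

Derivation:
All 8 rotations (rotation i = S[i:]+S[:i]):
  rot[0] = rrrqqrq$
  rot[1] = rrqqrq$r
  rot[2] = rqqrq$rr
  rot[3] = qqrq$rrr
  rot[4] = qrq$rrrq
  rot[5] = rq$rrrqq
  rot[6] = q$rrrqqr
  rot[7] = $rrrqqrq
Sorted (with $ < everything):
  sorted[0] = $rrrqqrq  (last char: 'q')
  sorted[1] = q$rrrqqr  (last char: 'r')
  sorted[2] = qqrq$rrr  (last char: 'r')
  sorted[3] = qrq$rrrq  (last char: 'q')
  sorted[4] = rq$rrrqq  (last char: 'q')
  sorted[5] = rqqrq$rr  (last char: 'r')
  sorted[6] = rrqqrq$r  (last char: 'r')
  sorted[7] = rrrqqrq$  (last char: '$')
Last column: qrrqqrr$
Original string S is at sorted index 7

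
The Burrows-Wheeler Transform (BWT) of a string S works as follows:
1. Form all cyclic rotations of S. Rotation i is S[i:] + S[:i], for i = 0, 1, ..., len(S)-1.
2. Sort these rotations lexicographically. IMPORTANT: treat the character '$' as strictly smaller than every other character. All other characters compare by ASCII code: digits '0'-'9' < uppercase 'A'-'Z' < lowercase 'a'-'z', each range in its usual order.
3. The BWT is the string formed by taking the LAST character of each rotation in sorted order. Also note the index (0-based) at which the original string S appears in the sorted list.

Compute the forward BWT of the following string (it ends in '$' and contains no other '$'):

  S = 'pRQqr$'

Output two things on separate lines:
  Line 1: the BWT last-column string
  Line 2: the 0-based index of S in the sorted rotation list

All 6 rotations (rotation i = S[i:]+S[:i]):
  rot[0] = pRQqr$
  rot[1] = RQqr$p
  rot[2] = Qqr$pR
  rot[3] = qr$pRQ
  rot[4] = r$pRQq
  rot[5] = $pRQqr
Sorted (with $ < everything):
  sorted[0] = $pRQqr  (last char: 'r')
  sorted[1] = Qqr$pR  (last char: 'R')
  sorted[2] = RQqr$p  (last char: 'p')
  sorted[3] = pRQqr$  (last char: '$')
  sorted[4] = qr$pRQ  (last char: 'Q')
  sorted[5] = r$pRQq  (last char: 'q')
Last column: rRp$Qq
Original string S is at sorted index 3

Answer: rRp$Qq
3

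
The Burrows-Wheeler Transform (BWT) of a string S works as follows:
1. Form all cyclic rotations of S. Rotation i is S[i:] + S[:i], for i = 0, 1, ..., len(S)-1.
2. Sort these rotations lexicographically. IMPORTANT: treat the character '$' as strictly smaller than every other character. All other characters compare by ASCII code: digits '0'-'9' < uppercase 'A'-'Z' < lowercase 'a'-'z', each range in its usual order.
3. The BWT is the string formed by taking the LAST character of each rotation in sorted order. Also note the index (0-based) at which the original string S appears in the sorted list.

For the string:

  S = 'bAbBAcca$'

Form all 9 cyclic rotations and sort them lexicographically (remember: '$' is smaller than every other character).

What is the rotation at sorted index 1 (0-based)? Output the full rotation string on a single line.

Answer: AbBAcca$b

Derivation:
All 9 rotations (rotation i = S[i:]+S[:i]):
  rot[0] = bAbBAcca$
  rot[1] = AbBAcca$b
  rot[2] = bBAcca$bA
  rot[3] = BAcca$bAb
  rot[4] = Acca$bAbB
  rot[5] = cca$bAbBA
  rot[6] = ca$bAbBAc
  rot[7] = a$bAbBAcc
  rot[8] = $bAbBAcca
Sorted (with $ < everything):
  sorted[0] = $bAbBAcca
  sorted[1] = AbBAcca$b
  sorted[2] = Acca$bAbB
  sorted[3] = BAcca$bAb
  sorted[4] = a$bAbBAcc
  sorted[5] = bAbBAcca$
  sorted[6] = bBAcca$bA
  sorted[7] = ca$bAbBAc
  sorted[8] = cca$bAbBA
sorted[1] = AbBAcca$b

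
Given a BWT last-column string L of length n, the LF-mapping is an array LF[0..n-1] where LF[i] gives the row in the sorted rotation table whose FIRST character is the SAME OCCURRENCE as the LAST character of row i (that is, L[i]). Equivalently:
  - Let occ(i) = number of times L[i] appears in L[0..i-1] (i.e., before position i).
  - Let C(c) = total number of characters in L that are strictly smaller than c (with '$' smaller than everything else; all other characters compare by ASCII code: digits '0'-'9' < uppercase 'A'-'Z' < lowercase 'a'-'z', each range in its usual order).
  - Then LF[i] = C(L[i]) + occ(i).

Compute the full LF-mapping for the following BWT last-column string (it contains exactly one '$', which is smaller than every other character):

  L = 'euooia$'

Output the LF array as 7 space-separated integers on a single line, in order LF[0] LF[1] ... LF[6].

Char counts: '$':1, 'a':1, 'e':1, 'i':1, 'o':2, 'u':1
C (first-col start): C('$')=0, C('a')=1, C('e')=2, C('i')=3, C('o')=4, C('u')=6
L[0]='e': occ=0, LF[0]=C('e')+0=2+0=2
L[1]='u': occ=0, LF[1]=C('u')+0=6+0=6
L[2]='o': occ=0, LF[2]=C('o')+0=4+0=4
L[3]='o': occ=1, LF[3]=C('o')+1=4+1=5
L[4]='i': occ=0, LF[4]=C('i')+0=3+0=3
L[5]='a': occ=0, LF[5]=C('a')+0=1+0=1
L[6]='$': occ=0, LF[6]=C('$')+0=0+0=0

Answer: 2 6 4 5 3 1 0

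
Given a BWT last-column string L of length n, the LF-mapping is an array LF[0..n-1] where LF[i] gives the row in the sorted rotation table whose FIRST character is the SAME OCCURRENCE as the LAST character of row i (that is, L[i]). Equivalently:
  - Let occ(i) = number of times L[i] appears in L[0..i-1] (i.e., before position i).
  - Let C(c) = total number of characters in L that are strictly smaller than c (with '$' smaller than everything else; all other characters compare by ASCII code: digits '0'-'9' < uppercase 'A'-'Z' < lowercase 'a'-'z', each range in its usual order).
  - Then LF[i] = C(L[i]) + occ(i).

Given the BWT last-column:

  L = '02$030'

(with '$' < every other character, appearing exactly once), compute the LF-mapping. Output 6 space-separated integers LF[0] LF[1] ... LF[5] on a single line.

Char counts: '$':1, '0':3, '2':1, '3':1
C (first-col start): C('$')=0, C('0')=1, C('2')=4, C('3')=5
L[0]='0': occ=0, LF[0]=C('0')+0=1+0=1
L[1]='2': occ=0, LF[1]=C('2')+0=4+0=4
L[2]='$': occ=0, LF[2]=C('$')+0=0+0=0
L[3]='0': occ=1, LF[3]=C('0')+1=1+1=2
L[4]='3': occ=0, LF[4]=C('3')+0=5+0=5
L[5]='0': occ=2, LF[5]=C('0')+2=1+2=3

Answer: 1 4 0 2 5 3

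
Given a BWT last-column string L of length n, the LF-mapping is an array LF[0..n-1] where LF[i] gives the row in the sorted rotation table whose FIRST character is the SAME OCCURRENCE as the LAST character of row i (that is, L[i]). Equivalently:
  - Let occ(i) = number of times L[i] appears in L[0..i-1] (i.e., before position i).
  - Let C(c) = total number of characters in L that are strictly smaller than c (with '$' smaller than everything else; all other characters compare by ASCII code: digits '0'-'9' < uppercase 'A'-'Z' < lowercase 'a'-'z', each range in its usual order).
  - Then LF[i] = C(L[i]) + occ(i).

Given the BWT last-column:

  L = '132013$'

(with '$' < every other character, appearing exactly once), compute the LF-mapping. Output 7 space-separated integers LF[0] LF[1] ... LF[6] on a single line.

Answer: 2 5 4 1 3 6 0

Derivation:
Char counts: '$':1, '0':1, '1':2, '2':1, '3':2
C (first-col start): C('$')=0, C('0')=1, C('1')=2, C('2')=4, C('3')=5
L[0]='1': occ=0, LF[0]=C('1')+0=2+0=2
L[1]='3': occ=0, LF[1]=C('3')+0=5+0=5
L[2]='2': occ=0, LF[2]=C('2')+0=4+0=4
L[3]='0': occ=0, LF[3]=C('0')+0=1+0=1
L[4]='1': occ=1, LF[4]=C('1')+1=2+1=3
L[5]='3': occ=1, LF[5]=C('3')+1=5+1=6
L[6]='$': occ=0, LF[6]=C('$')+0=0+0=0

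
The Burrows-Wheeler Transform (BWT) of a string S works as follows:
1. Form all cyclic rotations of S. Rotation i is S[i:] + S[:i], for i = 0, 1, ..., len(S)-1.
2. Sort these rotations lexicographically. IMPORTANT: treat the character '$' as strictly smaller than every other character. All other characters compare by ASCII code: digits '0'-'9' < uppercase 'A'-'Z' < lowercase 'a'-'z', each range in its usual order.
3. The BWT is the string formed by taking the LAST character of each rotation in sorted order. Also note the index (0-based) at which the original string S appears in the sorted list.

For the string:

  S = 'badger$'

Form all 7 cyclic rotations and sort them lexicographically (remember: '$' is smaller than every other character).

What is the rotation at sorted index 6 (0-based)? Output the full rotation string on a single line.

Answer: r$badge

Derivation:
All 7 rotations (rotation i = S[i:]+S[:i]):
  rot[0] = badger$
  rot[1] = adger$b
  rot[2] = dger$ba
  rot[3] = ger$bad
  rot[4] = er$badg
  rot[5] = r$badge
  rot[6] = $badger
Sorted (with $ < everything):
  sorted[0] = $badger
  sorted[1] = adger$b
  sorted[2] = badger$
  sorted[3] = dger$ba
  sorted[4] = er$badg
  sorted[5] = ger$bad
  sorted[6] = r$badge
sorted[6] = r$badge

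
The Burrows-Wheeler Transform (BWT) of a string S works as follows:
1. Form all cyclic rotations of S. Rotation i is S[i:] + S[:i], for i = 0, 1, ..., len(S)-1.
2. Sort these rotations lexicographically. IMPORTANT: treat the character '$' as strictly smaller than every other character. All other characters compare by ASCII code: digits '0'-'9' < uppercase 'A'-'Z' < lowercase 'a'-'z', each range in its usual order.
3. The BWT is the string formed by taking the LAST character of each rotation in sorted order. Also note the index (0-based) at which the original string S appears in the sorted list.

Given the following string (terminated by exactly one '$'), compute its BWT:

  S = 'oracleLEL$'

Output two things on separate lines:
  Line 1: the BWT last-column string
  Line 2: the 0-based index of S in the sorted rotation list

All 10 rotations (rotation i = S[i:]+S[:i]):
  rot[0] = oracleLEL$
  rot[1] = racleLEL$o
  rot[2] = acleLEL$or
  rot[3] = cleLEL$ora
  rot[4] = leLEL$orac
  rot[5] = eLEL$oracl
  rot[6] = LEL$oracle
  rot[7] = EL$oracleL
  rot[8] = L$oracleLE
  rot[9] = $oracleLEL
Sorted (with $ < everything):
  sorted[0] = $oracleLEL  (last char: 'L')
  sorted[1] = EL$oracleL  (last char: 'L')
  sorted[2] = L$oracleLE  (last char: 'E')
  sorted[3] = LEL$oracle  (last char: 'e')
  sorted[4] = acleLEL$or  (last char: 'r')
  sorted[5] = cleLEL$ora  (last char: 'a')
  sorted[6] = eLEL$oracl  (last char: 'l')
  sorted[7] = leLEL$orac  (last char: 'c')
  sorted[8] = oracleLEL$  (last char: '$')
  sorted[9] = racleLEL$o  (last char: 'o')
Last column: LLEeralc$o
Original string S is at sorted index 8

Answer: LLEeralc$o
8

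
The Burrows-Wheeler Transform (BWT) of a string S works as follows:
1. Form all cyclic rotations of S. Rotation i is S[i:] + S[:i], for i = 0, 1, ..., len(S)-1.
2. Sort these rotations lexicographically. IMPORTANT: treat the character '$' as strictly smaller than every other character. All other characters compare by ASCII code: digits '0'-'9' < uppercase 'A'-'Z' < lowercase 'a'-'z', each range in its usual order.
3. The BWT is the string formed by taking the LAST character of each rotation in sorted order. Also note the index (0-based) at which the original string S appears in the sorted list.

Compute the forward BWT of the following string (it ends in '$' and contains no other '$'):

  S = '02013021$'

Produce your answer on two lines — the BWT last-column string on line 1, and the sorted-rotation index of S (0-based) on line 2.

All 9 rotations (rotation i = S[i:]+S[:i]):
  rot[0] = 02013021$
  rot[1] = 2013021$0
  rot[2] = 013021$02
  rot[3] = 13021$020
  rot[4] = 3021$0201
  rot[5] = 021$02013
  rot[6] = 21$020130
  rot[7] = 1$0201302
  rot[8] = $02013021
Sorted (with $ < everything):
  sorted[0] = $02013021  (last char: '1')
  sorted[1] = 013021$02  (last char: '2')
  sorted[2] = 02013021$  (last char: '$')
  sorted[3] = 021$02013  (last char: '3')
  sorted[4] = 1$0201302  (last char: '2')
  sorted[5] = 13021$020  (last char: '0')
  sorted[6] = 2013021$0  (last char: '0')
  sorted[7] = 21$020130  (last char: '0')
  sorted[8] = 3021$0201  (last char: '1')
Last column: 12$320001
Original string S is at sorted index 2

Answer: 12$320001
2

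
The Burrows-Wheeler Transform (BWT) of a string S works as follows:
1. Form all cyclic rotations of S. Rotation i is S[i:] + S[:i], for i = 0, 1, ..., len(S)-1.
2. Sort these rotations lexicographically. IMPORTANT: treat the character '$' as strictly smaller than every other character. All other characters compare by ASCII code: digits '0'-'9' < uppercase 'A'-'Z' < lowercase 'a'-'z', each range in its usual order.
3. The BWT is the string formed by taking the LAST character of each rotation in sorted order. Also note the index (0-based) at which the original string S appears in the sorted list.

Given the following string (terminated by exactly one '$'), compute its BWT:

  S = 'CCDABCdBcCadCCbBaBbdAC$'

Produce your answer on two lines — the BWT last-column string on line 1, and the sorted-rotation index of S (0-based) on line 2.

Answer: CDdAbadA$dCcCBCBCCBBbCa
8

Derivation:
All 23 rotations (rotation i = S[i:]+S[:i]):
  rot[0] = CCDABCdBcCadCCbBaBbdAC$
  rot[1] = CDABCdBcCadCCbBaBbdAC$C
  rot[2] = DABCdBcCadCCbBaBbdAC$CC
  rot[3] = ABCdBcCadCCbBaBbdAC$CCD
  rot[4] = BCdBcCadCCbBaBbdAC$CCDA
  rot[5] = CdBcCadCCbBaBbdAC$CCDAB
  rot[6] = dBcCadCCbBaBbdAC$CCDABC
  rot[7] = BcCadCCbBaBbdAC$CCDABCd
  rot[8] = cCadCCbBaBbdAC$CCDABCdB
  rot[9] = CadCCbBaBbdAC$CCDABCdBc
  rot[10] = adCCbBaBbdAC$CCDABCdBcC
  rot[11] = dCCbBaBbdAC$CCDABCdBcCa
  rot[12] = CCbBaBbdAC$CCDABCdBcCad
  rot[13] = CbBaBbdAC$CCDABCdBcCadC
  rot[14] = bBaBbdAC$CCDABCdBcCadCC
  rot[15] = BaBbdAC$CCDABCdBcCadCCb
  rot[16] = aBbdAC$CCDABCdBcCadCCbB
  rot[17] = BbdAC$CCDABCdBcCadCCbBa
  rot[18] = bdAC$CCDABCdBcCadCCbBaB
  rot[19] = dAC$CCDABCdBcCadCCbBaBb
  rot[20] = AC$CCDABCdBcCadCCbBaBbd
  rot[21] = C$CCDABCdBcCadCCbBaBbdA
  rot[22] = $CCDABCdBcCadCCbBaBbdAC
Sorted (with $ < everything):
  sorted[0] = $CCDABCdBcCadCCbBaBbdAC  (last char: 'C')
  sorted[1] = ABCdBcCadCCbBaBbdAC$CCD  (last char: 'D')
  sorted[2] = AC$CCDABCdBcCadCCbBaBbd  (last char: 'd')
  sorted[3] = BCdBcCadCCbBaBbdAC$CCDA  (last char: 'A')
  sorted[4] = BaBbdAC$CCDABCdBcCadCCb  (last char: 'b')
  sorted[5] = BbdAC$CCDABCdBcCadCCbBa  (last char: 'a')
  sorted[6] = BcCadCCbBaBbdAC$CCDABCd  (last char: 'd')
  sorted[7] = C$CCDABCdBcCadCCbBaBbdA  (last char: 'A')
  sorted[8] = CCDABCdBcCadCCbBaBbdAC$  (last char: '$')
  sorted[9] = CCbBaBbdAC$CCDABCdBcCad  (last char: 'd')
  sorted[10] = CDABCdBcCadCCbBaBbdAC$C  (last char: 'C')
  sorted[11] = CadCCbBaBbdAC$CCDABCdBc  (last char: 'c')
  sorted[12] = CbBaBbdAC$CCDABCdBcCadC  (last char: 'C')
  sorted[13] = CdBcCadCCbBaBbdAC$CCDAB  (last char: 'B')
  sorted[14] = DABCdBcCadCCbBaBbdAC$CC  (last char: 'C')
  sorted[15] = aBbdAC$CCDABCdBcCadCCbB  (last char: 'B')
  sorted[16] = adCCbBaBbdAC$CCDABCdBcC  (last char: 'C')
  sorted[17] = bBaBbdAC$CCDABCdBcCadCC  (last char: 'C')
  sorted[18] = bdAC$CCDABCdBcCadCCbBaB  (last char: 'B')
  sorted[19] = cCadCCbBaBbdAC$CCDABCdB  (last char: 'B')
  sorted[20] = dAC$CCDABCdBcCadCCbBaBb  (last char: 'b')
  sorted[21] = dBcCadCCbBaBbdAC$CCDABC  (last char: 'C')
  sorted[22] = dCCbBaBbdAC$CCDABCdBcCa  (last char: 'a')
Last column: CDdAbadA$dCcCBCBCCBBbCa
Original string S is at sorted index 8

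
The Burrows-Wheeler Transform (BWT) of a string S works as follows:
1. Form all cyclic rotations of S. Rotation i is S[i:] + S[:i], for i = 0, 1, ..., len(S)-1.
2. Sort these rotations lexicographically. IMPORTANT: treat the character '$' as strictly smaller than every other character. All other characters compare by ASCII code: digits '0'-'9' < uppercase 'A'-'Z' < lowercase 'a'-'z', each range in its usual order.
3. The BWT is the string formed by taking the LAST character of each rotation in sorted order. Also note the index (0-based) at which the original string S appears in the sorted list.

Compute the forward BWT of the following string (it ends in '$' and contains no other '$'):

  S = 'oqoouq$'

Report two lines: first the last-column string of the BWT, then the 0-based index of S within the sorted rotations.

All 7 rotations (rotation i = S[i:]+S[:i]):
  rot[0] = oqoouq$
  rot[1] = qoouq$o
  rot[2] = oouq$oq
  rot[3] = ouq$oqo
  rot[4] = uq$oqoo
  rot[5] = q$oqoou
  rot[6] = $oqoouq
Sorted (with $ < everything):
  sorted[0] = $oqoouq  (last char: 'q')
  sorted[1] = oouq$oq  (last char: 'q')
  sorted[2] = oqoouq$  (last char: '$')
  sorted[3] = ouq$oqo  (last char: 'o')
  sorted[4] = q$oqoou  (last char: 'u')
  sorted[5] = qoouq$o  (last char: 'o')
  sorted[6] = uq$oqoo  (last char: 'o')
Last column: qq$ouoo
Original string S is at sorted index 2

Answer: qq$ouoo
2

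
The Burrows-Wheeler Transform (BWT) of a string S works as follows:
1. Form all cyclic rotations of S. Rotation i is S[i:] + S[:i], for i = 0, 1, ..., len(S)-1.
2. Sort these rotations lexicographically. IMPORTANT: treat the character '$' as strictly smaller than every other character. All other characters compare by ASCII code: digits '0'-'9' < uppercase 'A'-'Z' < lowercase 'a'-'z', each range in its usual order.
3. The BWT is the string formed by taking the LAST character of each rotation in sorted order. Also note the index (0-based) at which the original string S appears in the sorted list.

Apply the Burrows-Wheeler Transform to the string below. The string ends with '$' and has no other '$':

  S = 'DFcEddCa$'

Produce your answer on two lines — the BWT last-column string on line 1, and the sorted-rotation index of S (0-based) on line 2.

Answer: ad$cDCFdE
2

Derivation:
All 9 rotations (rotation i = S[i:]+S[:i]):
  rot[0] = DFcEddCa$
  rot[1] = FcEddCa$D
  rot[2] = cEddCa$DF
  rot[3] = EddCa$DFc
  rot[4] = ddCa$DFcE
  rot[5] = dCa$DFcEd
  rot[6] = Ca$DFcEdd
  rot[7] = a$DFcEddC
  rot[8] = $DFcEddCa
Sorted (with $ < everything):
  sorted[0] = $DFcEddCa  (last char: 'a')
  sorted[1] = Ca$DFcEdd  (last char: 'd')
  sorted[2] = DFcEddCa$  (last char: '$')
  sorted[3] = EddCa$DFc  (last char: 'c')
  sorted[4] = FcEddCa$D  (last char: 'D')
  sorted[5] = a$DFcEddC  (last char: 'C')
  sorted[6] = cEddCa$DF  (last char: 'F')
  sorted[7] = dCa$DFcEd  (last char: 'd')
  sorted[8] = ddCa$DFcE  (last char: 'E')
Last column: ad$cDCFdE
Original string S is at sorted index 2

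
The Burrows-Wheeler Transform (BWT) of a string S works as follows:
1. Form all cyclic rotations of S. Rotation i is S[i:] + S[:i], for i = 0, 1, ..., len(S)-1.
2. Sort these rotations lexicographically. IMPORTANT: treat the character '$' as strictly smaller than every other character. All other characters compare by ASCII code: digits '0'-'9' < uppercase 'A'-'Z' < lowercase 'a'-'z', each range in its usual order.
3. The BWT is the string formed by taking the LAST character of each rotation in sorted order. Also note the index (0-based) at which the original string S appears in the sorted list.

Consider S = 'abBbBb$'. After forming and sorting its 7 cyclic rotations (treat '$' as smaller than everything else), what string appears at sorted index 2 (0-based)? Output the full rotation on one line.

Answer: BbBb$ab

Derivation:
All 7 rotations (rotation i = S[i:]+S[:i]):
  rot[0] = abBbBb$
  rot[1] = bBbBb$a
  rot[2] = BbBb$ab
  rot[3] = bBb$abB
  rot[4] = Bb$abBb
  rot[5] = b$abBbB
  rot[6] = $abBbBb
Sorted (with $ < everything):
  sorted[0] = $abBbBb
  sorted[1] = Bb$abBb
  sorted[2] = BbBb$ab
  sorted[3] = abBbBb$
  sorted[4] = b$abBbB
  sorted[5] = bBb$abB
  sorted[6] = bBbBb$a
sorted[2] = BbBb$ab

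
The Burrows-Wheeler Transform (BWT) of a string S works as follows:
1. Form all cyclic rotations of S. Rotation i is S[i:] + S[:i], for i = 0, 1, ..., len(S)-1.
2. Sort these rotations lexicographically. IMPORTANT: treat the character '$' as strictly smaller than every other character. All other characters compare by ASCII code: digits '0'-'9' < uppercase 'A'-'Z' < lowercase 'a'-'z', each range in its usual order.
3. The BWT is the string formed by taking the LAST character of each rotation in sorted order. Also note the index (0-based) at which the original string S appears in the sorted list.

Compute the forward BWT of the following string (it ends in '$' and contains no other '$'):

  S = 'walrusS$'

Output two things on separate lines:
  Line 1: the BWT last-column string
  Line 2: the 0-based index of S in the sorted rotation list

All 8 rotations (rotation i = S[i:]+S[:i]):
  rot[0] = walrusS$
  rot[1] = alrusS$w
  rot[2] = lrusS$wa
  rot[3] = rusS$wal
  rot[4] = usS$walr
  rot[5] = sS$walru
  rot[6] = S$walrus
  rot[7] = $walrusS
Sorted (with $ < everything):
  sorted[0] = $walrusS  (last char: 'S')
  sorted[1] = S$walrus  (last char: 's')
  sorted[2] = alrusS$w  (last char: 'w')
  sorted[3] = lrusS$wa  (last char: 'a')
  sorted[4] = rusS$wal  (last char: 'l')
  sorted[5] = sS$walru  (last char: 'u')
  sorted[6] = usS$walr  (last char: 'r')
  sorted[7] = walrusS$  (last char: '$')
Last column: Sswalur$
Original string S is at sorted index 7

Answer: Sswalur$
7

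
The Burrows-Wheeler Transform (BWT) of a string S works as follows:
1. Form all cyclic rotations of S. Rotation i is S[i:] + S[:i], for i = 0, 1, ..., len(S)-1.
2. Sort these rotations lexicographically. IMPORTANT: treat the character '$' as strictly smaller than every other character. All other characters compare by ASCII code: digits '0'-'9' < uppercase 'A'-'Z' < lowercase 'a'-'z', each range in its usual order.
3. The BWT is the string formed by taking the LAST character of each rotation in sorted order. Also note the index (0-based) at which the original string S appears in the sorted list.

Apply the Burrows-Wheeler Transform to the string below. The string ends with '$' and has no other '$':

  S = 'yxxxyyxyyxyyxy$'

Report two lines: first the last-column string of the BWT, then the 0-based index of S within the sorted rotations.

All 15 rotations (rotation i = S[i:]+S[:i]):
  rot[0] = yxxxyyxyyxyyxy$
  rot[1] = xxxyyxyyxyyxy$y
  rot[2] = xxyyxyyxyyxy$yx
  rot[3] = xyyxyyxyyxy$yxx
  rot[4] = yyxyyxyyxy$yxxx
  rot[5] = yxyyxyyxy$yxxxy
  rot[6] = xyyxyyxy$yxxxyy
  rot[7] = yyxyyxy$yxxxyyx
  rot[8] = yxyyxy$yxxxyyxy
  rot[9] = xyyxy$yxxxyyxyy
  rot[10] = yyxy$yxxxyyxyyx
  rot[11] = yxy$yxxxyyxyyxy
  rot[12] = xy$yxxxyyxyyxyy
  rot[13] = y$yxxxyyxyyxyyx
  rot[14] = $yxxxyyxyyxyyxy
Sorted (with $ < everything):
  sorted[0] = $yxxxyyxyyxyyxy  (last char: 'y')
  sorted[1] = xxxyyxyyxyyxy$y  (last char: 'y')
  sorted[2] = xxyyxyyxyyxy$yx  (last char: 'x')
  sorted[3] = xy$yxxxyyxyyxyy  (last char: 'y')
  sorted[4] = xyyxy$yxxxyyxyy  (last char: 'y')
  sorted[5] = xyyxyyxy$yxxxyy  (last char: 'y')
  sorted[6] = xyyxyyxyyxy$yxx  (last char: 'x')
  sorted[7] = y$yxxxyyxyyxyyx  (last char: 'x')
  sorted[8] = yxxxyyxyyxyyxy$  (last char: '$')
  sorted[9] = yxy$yxxxyyxyyxy  (last char: 'y')
  sorted[10] = yxyyxy$yxxxyyxy  (last char: 'y')
  sorted[11] = yxyyxyyxy$yxxxy  (last char: 'y')
  sorted[12] = yyxy$yxxxyyxyyx  (last char: 'x')
  sorted[13] = yyxyyxy$yxxxyyx  (last char: 'x')
  sorted[14] = yyxyyxyyxy$yxxx  (last char: 'x')
Last column: yyxyyyxx$yyyxxx
Original string S is at sorted index 8

Answer: yyxyyyxx$yyyxxx
8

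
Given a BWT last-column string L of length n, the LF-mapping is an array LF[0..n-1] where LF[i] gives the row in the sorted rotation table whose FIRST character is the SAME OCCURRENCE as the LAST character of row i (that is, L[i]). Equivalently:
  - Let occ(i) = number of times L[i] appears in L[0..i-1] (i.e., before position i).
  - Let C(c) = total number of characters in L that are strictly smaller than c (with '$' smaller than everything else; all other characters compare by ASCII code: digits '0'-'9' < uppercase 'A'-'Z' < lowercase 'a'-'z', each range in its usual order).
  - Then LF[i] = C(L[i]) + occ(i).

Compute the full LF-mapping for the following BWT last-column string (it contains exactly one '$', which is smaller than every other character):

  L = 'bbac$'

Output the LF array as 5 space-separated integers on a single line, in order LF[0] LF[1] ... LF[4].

Char counts: '$':1, 'a':1, 'b':2, 'c':1
C (first-col start): C('$')=0, C('a')=1, C('b')=2, C('c')=4
L[0]='b': occ=0, LF[0]=C('b')+0=2+0=2
L[1]='b': occ=1, LF[1]=C('b')+1=2+1=3
L[2]='a': occ=0, LF[2]=C('a')+0=1+0=1
L[3]='c': occ=0, LF[3]=C('c')+0=4+0=4
L[4]='$': occ=0, LF[4]=C('$')+0=0+0=0

Answer: 2 3 1 4 0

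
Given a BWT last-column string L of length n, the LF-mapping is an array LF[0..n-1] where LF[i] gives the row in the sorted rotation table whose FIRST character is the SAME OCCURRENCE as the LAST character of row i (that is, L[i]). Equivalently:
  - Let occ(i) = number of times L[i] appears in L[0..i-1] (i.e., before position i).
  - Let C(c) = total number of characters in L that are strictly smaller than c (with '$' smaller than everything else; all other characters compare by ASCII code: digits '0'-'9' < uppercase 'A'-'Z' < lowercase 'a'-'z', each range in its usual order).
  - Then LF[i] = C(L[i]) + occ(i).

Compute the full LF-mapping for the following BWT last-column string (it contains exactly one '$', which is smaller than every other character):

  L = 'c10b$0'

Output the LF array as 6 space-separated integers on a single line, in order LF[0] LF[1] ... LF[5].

Answer: 5 3 1 4 0 2

Derivation:
Char counts: '$':1, '0':2, '1':1, 'b':1, 'c':1
C (first-col start): C('$')=0, C('0')=1, C('1')=3, C('b')=4, C('c')=5
L[0]='c': occ=0, LF[0]=C('c')+0=5+0=5
L[1]='1': occ=0, LF[1]=C('1')+0=3+0=3
L[2]='0': occ=0, LF[2]=C('0')+0=1+0=1
L[3]='b': occ=0, LF[3]=C('b')+0=4+0=4
L[4]='$': occ=0, LF[4]=C('$')+0=0+0=0
L[5]='0': occ=1, LF[5]=C('0')+1=1+1=2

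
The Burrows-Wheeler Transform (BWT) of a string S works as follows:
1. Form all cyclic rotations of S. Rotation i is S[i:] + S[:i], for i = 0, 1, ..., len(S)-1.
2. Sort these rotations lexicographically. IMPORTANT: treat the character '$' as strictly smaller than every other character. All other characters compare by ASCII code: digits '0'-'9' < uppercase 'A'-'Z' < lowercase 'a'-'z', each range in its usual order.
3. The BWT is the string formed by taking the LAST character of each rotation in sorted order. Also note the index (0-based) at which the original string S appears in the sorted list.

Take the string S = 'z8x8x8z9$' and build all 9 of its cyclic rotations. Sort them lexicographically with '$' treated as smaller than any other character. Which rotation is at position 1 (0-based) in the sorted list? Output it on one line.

Answer: 8x8x8z9$z

Derivation:
All 9 rotations (rotation i = S[i:]+S[:i]):
  rot[0] = z8x8x8z9$
  rot[1] = 8x8x8z9$z
  rot[2] = x8x8z9$z8
  rot[3] = 8x8z9$z8x
  rot[4] = x8z9$z8x8
  rot[5] = 8z9$z8x8x
  rot[6] = z9$z8x8x8
  rot[7] = 9$z8x8x8z
  rot[8] = $z8x8x8z9
Sorted (with $ < everything):
  sorted[0] = $z8x8x8z9
  sorted[1] = 8x8x8z9$z
  sorted[2] = 8x8z9$z8x
  sorted[3] = 8z9$z8x8x
  sorted[4] = 9$z8x8x8z
  sorted[5] = x8x8z9$z8
  sorted[6] = x8z9$z8x8
  sorted[7] = z8x8x8z9$
  sorted[8] = z9$z8x8x8
sorted[1] = 8x8x8z9$z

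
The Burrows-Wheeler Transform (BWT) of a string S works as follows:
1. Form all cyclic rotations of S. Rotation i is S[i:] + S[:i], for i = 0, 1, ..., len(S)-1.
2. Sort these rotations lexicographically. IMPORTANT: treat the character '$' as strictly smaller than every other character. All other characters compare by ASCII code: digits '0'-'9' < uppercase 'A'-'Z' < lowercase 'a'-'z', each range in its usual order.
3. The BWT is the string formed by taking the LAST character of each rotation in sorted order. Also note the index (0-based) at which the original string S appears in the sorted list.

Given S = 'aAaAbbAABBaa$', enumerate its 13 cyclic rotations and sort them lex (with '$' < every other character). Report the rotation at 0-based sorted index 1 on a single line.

Answer: AABBaa$aAaAbb

Derivation:
All 13 rotations (rotation i = S[i:]+S[:i]):
  rot[0] = aAaAbbAABBaa$
  rot[1] = AaAbbAABBaa$a
  rot[2] = aAbbAABBaa$aA
  rot[3] = AbbAABBaa$aAa
  rot[4] = bbAABBaa$aAaA
  rot[5] = bAABBaa$aAaAb
  rot[6] = AABBaa$aAaAbb
  rot[7] = ABBaa$aAaAbbA
  rot[8] = BBaa$aAaAbbAA
  rot[9] = Baa$aAaAbbAAB
  rot[10] = aa$aAaAbbAABB
  rot[11] = a$aAaAbbAABBa
  rot[12] = $aAaAbbAABBaa
Sorted (with $ < everything):
  sorted[0] = $aAaAbbAABBaa
  sorted[1] = AABBaa$aAaAbb
  sorted[2] = ABBaa$aAaAbbA
  sorted[3] = AaAbbAABBaa$a
  sorted[4] = AbbAABBaa$aAa
  sorted[5] = BBaa$aAaAbbAA
  sorted[6] = Baa$aAaAbbAAB
  sorted[7] = a$aAaAbbAABBa
  sorted[8] = aAaAbbAABBaa$
  sorted[9] = aAbbAABBaa$aA
  sorted[10] = aa$aAaAbbAABB
  sorted[11] = bAABBaa$aAaAb
  sorted[12] = bbAABBaa$aAaA
sorted[1] = AABBaa$aAaAbb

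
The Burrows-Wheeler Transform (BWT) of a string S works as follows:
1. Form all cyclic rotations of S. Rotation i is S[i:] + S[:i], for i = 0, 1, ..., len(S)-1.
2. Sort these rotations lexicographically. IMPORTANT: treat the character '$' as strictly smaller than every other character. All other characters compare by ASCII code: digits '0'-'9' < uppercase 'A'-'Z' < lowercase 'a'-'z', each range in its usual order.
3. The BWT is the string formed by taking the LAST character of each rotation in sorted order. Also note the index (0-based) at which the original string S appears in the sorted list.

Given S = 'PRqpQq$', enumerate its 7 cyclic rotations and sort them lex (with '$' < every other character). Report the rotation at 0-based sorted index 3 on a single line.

Answer: RqpQq$P

Derivation:
All 7 rotations (rotation i = S[i:]+S[:i]):
  rot[0] = PRqpQq$
  rot[1] = RqpQq$P
  rot[2] = qpQq$PR
  rot[3] = pQq$PRq
  rot[4] = Qq$PRqp
  rot[5] = q$PRqpQ
  rot[6] = $PRqpQq
Sorted (with $ < everything):
  sorted[0] = $PRqpQq
  sorted[1] = PRqpQq$
  sorted[2] = Qq$PRqp
  sorted[3] = RqpQq$P
  sorted[4] = pQq$PRq
  sorted[5] = q$PRqpQ
  sorted[6] = qpQq$PR
sorted[3] = RqpQq$P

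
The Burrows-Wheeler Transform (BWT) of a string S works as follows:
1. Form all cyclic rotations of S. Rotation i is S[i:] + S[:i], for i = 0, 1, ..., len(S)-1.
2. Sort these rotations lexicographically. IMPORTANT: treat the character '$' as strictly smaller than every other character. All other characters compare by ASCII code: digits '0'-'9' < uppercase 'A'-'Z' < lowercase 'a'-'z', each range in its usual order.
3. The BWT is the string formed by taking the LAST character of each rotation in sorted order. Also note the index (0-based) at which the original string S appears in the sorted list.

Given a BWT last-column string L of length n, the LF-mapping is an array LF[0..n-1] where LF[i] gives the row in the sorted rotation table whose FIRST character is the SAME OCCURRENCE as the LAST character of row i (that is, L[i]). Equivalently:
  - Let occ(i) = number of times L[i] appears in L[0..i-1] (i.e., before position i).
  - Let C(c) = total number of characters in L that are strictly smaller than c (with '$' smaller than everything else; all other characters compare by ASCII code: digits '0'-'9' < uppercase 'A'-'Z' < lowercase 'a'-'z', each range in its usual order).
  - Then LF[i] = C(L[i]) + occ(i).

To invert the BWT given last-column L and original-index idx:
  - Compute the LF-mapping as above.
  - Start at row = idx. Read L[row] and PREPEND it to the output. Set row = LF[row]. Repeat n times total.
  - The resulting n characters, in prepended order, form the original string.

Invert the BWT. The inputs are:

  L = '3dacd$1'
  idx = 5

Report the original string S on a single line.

Answer: d1dca3$

Derivation:
LF mapping: 2 5 3 4 6 0 1
Walk LF starting at row 5, prepending L[row]:
  step 1: row=5, L[5]='$', prepend. Next row=LF[5]=0
  step 2: row=0, L[0]='3', prepend. Next row=LF[0]=2
  step 3: row=2, L[2]='a', prepend. Next row=LF[2]=3
  step 4: row=3, L[3]='c', prepend. Next row=LF[3]=4
  step 5: row=4, L[4]='d', prepend. Next row=LF[4]=6
  step 6: row=6, L[6]='1', prepend. Next row=LF[6]=1
  step 7: row=1, L[1]='d', prepend. Next row=LF[1]=5
Reversed output: d1dca3$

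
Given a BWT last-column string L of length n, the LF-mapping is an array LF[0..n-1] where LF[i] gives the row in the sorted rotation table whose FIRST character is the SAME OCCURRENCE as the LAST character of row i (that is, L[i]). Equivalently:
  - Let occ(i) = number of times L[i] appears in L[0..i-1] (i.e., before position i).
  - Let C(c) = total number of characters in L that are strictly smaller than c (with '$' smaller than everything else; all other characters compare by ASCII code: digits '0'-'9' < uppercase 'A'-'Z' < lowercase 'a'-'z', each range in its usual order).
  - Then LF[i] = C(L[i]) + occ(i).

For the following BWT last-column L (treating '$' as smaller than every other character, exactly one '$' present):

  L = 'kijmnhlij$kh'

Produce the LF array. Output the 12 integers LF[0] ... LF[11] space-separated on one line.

Char counts: '$':1, 'h':2, 'i':2, 'j':2, 'k':2, 'l':1, 'm':1, 'n':1
C (first-col start): C('$')=0, C('h')=1, C('i')=3, C('j')=5, C('k')=7, C('l')=9, C('m')=10, C('n')=11
L[0]='k': occ=0, LF[0]=C('k')+0=7+0=7
L[1]='i': occ=0, LF[1]=C('i')+0=3+0=3
L[2]='j': occ=0, LF[2]=C('j')+0=5+0=5
L[3]='m': occ=0, LF[3]=C('m')+0=10+0=10
L[4]='n': occ=0, LF[4]=C('n')+0=11+0=11
L[5]='h': occ=0, LF[5]=C('h')+0=1+0=1
L[6]='l': occ=0, LF[6]=C('l')+0=9+0=9
L[7]='i': occ=1, LF[7]=C('i')+1=3+1=4
L[8]='j': occ=1, LF[8]=C('j')+1=5+1=6
L[9]='$': occ=0, LF[9]=C('$')+0=0+0=0
L[10]='k': occ=1, LF[10]=C('k')+1=7+1=8
L[11]='h': occ=1, LF[11]=C('h')+1=1+1=2

Answer: 7 3 5 10 11 1 9 4 6 0 8 2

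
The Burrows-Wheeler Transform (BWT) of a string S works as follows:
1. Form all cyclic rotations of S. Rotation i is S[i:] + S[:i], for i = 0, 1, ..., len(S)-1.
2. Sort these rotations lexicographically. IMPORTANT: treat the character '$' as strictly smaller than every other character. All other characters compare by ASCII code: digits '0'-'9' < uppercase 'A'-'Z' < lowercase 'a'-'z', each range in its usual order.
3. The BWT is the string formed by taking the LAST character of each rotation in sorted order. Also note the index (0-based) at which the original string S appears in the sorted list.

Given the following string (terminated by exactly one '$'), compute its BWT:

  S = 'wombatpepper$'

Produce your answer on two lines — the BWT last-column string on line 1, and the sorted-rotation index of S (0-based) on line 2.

Answer: rbmppowtpeea$
12

Derivation:
All 13 rotations (rotation i = S[i:]+S[:i]):
  rot[0] = wombatpepper$
  rot[1] = ombatpepper$w
  rot[2] = mbatpepper$wo
  rot[3] = batpepper$wom
  rot[4] = atpepper$womb
  rot[5] = tpepper$womba
  rot[6] = pepper$wombat
  rot[7] = epper$wombatp
  rot[8] = pper$wombatpe
  rot[9] = per$wombatpep
  rot[10] = er$wombatpepp
  rot[11] = r$wombatpeppe
  rot[12] = $wombatpepper
Sorted (with $ < everything):
  sorted[0] = $wombatpepper  (last char: 'r')
  sorted[1] = atpepper$womb  (last char: 'b')
  sorted[2] = batpepper$wom  (last char: 'm')
  sorted[3] = epper$wombatp  (last char: 'p')
  sorted[4] = er$wombatpepp  (last char: 'p')
  sorted[5] = mbatpepper$wo  (last char: 'o')
  sorted[6] = ombatpepper$w  (last char: 'w')
  sorted[7] = pepper$wombat  (last char: 't')
  sorted[8] = per$wombatpep  (last char: 'p')
  sorted[9] = pper$wombatpe  (last char: 'e')
  sorted[10] = r$wombatpeppe  (last char: 'e')
  sorted[11] = tpepper$womba  (last char: 'a')
  sorted[12] = wombatpepper$  (last char: '$')
Last column: rbmppowtpeea$
Original string S is at sorted index 12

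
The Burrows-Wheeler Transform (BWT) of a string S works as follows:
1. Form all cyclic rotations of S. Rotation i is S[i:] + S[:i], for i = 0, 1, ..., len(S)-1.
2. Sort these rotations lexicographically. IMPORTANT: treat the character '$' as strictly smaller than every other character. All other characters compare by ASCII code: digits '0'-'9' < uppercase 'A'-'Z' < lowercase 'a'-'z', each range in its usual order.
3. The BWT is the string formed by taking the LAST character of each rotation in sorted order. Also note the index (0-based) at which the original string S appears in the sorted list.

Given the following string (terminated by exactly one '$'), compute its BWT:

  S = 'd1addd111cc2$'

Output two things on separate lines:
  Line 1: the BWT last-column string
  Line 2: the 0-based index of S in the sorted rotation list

Answer: 2d1d1c1c1d$da
10

Derivation:
All 13 rotations (rotation i = S[i:]+S[:i]):
  rot[0] = d1addd111cc2$
  rot[1] = 1addd111cc2$d
  rot[2] = addd111cc2$d1
  rot[3] = ddd111cc2$d1a
  rot[4] = dd111cc2$d1ad
  rot[5] = d111cc2$d1add
  rot[6] = 111cc2$d1addd
  rot[7] = 11cc2$d1addd1
  rot[8] = 1cc2$d1addd11
  rot[9] = cc2$d1addd111
  rot[10] = c2$d1addd111c
  rot[11] = 2$d1addd111cc
  rot[12] = $d1addd111cc2
Sorted (with $ < everything):
  sorted[0] = $d1addd111cc2  (last char: '2')
  sorted[1] = 111cc2$d1addd  (last char: 'd')
  sorted[2] = 11cc2$d1addd1  (last char: '1')
  sorted[3] = 1addd111cc2$d  (last char: 'd')
  sorted[4] = 1cc2$d1addd11  (last char: '1')
  sorted[5] = 2$d1addd111cc  (last char: 'c')
  sorted[6] = addd111cc2$d1  (last char: '1')
  sorted[7] = c2$d1addd111c  (last char: 'c')
  sorted[8] = cc2$d1addd111  (last char: '1')
  sorted[9] = d111cc2$d1add  (last char: 'd')
  sorted[10] = d1addd111cc2$  (last char: '$')
  sorted[11] = dd111cc2$d1ad  (last char: 'd')
  sorted[12] = ddd111cc2$d1a  (last char: 'a')
Last column: 2d1d1c1c1d$da
Original string S is at sorted index 10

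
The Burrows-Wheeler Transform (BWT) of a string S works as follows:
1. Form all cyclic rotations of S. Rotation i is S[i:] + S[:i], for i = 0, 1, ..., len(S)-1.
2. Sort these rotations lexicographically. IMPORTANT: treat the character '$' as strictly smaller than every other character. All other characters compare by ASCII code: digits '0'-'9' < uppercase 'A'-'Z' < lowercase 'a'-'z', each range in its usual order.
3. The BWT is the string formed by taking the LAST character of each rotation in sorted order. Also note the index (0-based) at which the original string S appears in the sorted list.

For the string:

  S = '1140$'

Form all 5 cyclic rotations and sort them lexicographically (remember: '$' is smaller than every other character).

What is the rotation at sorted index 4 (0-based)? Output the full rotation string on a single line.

Answer: 40$11

Derivation:
All 5 rotations (rotation i = S[i:]+S[:i]):
  rot[0] = 1140$
  rot[1] = 140$1
  rot[2] = 40$11
  rot[3] = 0$114
  rot[4] = $1140
Sorted (with $ < everything):
  sorted[0] = $1140
  sorted[1] = 0$114
  sorted[2] = 1140$
  sorted[3] = 140$1
  sorted[4] = 40$11
sorted[4] = 40$11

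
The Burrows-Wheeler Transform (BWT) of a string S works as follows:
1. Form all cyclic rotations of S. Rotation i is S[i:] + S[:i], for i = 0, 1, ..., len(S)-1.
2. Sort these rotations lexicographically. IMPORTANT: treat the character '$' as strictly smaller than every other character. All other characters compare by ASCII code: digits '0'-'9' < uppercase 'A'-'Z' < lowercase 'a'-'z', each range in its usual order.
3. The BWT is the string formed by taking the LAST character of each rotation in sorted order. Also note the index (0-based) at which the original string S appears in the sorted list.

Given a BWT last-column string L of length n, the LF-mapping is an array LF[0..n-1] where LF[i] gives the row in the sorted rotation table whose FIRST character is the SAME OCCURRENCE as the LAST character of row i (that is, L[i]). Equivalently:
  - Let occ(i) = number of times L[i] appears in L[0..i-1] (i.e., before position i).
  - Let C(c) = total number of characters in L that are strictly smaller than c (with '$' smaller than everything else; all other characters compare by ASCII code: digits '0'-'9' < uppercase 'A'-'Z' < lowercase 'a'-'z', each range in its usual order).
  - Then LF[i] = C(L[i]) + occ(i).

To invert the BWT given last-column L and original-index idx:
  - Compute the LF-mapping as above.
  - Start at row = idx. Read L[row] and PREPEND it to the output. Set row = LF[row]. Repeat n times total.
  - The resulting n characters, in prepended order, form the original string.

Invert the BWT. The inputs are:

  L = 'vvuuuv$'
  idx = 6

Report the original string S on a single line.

Answer: vvuuuv$

Derivation:
LF mapping: 4 5 1 2 3 6 0
Walk LF starting at row 6, prepending L[row]:
  step 1: row=6, L[6]='$', prepend. Next row=LF[6]=0
  step 2: row=0, L[0]='v', prepend. Next row=LF[0]=4
  step 3: row=4, L[4]='u', prepend. Next row=LF[4]=3
  step 4: row=3, L[3]='u', prepend. Next row=LF[3]=2
  step 5: row=2, L[2]='u', prepend. Next row=LF[2]=1
  step 6: row=1, L[1]='v', prepend. Next row=LF[1]=5
  step 7: row=5, L[5]='v', prepend. Next row=LF[5]=6
Reversed output: vvuuuv$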